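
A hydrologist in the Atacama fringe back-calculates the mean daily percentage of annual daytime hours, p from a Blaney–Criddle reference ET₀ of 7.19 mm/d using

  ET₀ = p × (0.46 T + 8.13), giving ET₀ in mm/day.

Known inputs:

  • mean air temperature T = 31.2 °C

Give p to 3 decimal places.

0.320

p = ET₀ / (0.46 T + 8.13) = 7.19 / (0.46 × 31.2 + 8.13) = 7.19 / 22.482 = 0.3198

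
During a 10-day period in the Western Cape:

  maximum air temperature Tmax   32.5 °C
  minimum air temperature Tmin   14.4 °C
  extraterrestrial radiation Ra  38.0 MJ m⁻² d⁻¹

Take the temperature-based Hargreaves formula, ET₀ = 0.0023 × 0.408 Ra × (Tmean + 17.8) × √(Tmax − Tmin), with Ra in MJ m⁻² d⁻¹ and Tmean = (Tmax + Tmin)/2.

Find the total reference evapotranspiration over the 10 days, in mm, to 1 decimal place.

Tmean = (32.5 + 14.4)/2 = 23.45 °C
0.408 Ra = 0.408 × 38.0 = 15.5040 mm/d equivalent
ET₀ = 0.0023 × 15.5040 × (23.45 + 17.8) × √18.1 = 0.0023 × 15.5040 × 41.25 × 4.2544 = 6.2580 mm/d
Over 10 days: 6.2580 × 10 = 62.580 mm

62.6 mm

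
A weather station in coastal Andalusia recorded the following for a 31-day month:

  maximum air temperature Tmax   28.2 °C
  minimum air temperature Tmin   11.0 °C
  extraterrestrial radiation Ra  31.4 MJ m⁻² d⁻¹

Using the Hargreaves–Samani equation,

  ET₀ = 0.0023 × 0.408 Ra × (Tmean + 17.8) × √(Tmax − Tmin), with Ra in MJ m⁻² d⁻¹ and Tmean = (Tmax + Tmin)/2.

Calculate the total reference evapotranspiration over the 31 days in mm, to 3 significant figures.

142 mm

Tmean = (28.2 + 11.0)/2 = 19.60 °C
0.408 Ra = 0.408 × 31.4 = 12.8112 mm/d equivalent
ET₀ = 0.0023 × 12.8112 × (19.60 + 17.8) × √17.2 = 0.0023 × 12.8112 × 37.40 × 4.1473 = 4.5704 mm/d
Over 31 days: 4.5704 × 31 = 141.682 mm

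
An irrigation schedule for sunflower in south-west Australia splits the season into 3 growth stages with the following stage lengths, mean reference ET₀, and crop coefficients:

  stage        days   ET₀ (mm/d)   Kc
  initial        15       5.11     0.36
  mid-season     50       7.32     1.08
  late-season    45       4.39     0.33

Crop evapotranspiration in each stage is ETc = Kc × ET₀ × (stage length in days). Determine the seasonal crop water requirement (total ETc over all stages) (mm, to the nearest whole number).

initial: 0.36 × 5.11 × 15 = 27.59 mm
mid-season: 1.08 × 7.32 × 50 = 395.28 mm
late-season: 0.33 × 4.39 × 45 = 65.19 mm
Seasonal total = 488.06 mm

488 mm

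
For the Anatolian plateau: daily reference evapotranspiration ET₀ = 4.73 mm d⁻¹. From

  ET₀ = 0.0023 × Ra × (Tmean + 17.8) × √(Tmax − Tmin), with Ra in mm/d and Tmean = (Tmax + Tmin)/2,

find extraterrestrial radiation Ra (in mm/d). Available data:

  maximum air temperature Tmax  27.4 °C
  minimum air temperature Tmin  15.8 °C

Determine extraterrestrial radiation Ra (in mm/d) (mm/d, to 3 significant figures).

15.3 mm/d

Tmean = 21.60 °C; √ΔT = 3.4059
Ra = ET₀ / [0.0023 × (Tmean+17.8) × √ΔT] = 4.73 / (0.0023 × 39.40 × 3.4059) = 15.325 mm/d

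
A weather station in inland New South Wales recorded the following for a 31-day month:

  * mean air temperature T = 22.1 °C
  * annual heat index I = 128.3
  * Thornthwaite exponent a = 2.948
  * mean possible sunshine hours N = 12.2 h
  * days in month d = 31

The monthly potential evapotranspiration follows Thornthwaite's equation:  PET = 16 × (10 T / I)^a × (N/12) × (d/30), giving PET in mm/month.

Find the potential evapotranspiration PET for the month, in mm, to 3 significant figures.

10T/I = 10 × 22.1 / 128.3 = 1.7225
(10T/I)^a = 1.7225^2.948 = 4.9682
Uncorrected PET = 16 × 4.9682 = 79.491 mm
Correction = (N/12)(d/30) = (12.2/12)(31/30) = 1.0506
PET = 79.491 × 1.0506 = 83.513 mm/month

83.5 mm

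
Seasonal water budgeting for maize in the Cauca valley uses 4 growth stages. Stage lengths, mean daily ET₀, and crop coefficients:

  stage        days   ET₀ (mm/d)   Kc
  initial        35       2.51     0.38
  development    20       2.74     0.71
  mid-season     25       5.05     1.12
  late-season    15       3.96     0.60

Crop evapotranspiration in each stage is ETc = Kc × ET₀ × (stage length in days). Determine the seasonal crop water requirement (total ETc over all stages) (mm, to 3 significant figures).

249 mm

initial: 0.38 × 2.51 × 35 = 33.38 mm
development: 0.71 × 2.74 × 20 = 38.91 mm
mid-season: 1.12 × 5.05 × 25 = 141.40 mm
late-season: 0.60 × 3.96 × 15 = 35.64 mm
Seasonal total = 249.33 mm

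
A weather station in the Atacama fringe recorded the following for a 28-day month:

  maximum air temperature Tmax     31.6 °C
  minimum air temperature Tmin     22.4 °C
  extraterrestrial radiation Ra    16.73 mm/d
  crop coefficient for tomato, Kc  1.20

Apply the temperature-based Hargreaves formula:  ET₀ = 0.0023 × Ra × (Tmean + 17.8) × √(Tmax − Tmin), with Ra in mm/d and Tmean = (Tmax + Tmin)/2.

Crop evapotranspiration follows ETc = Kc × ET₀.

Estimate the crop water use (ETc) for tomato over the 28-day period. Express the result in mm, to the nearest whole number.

176 mm

Tmean = (31.6 + 22.4)/2 = 27.00 °C
ET₀ = 0.0023 × 16.73 × (27.00 + 17.8) × √9.2 = 0.0023 × 16.73 × 44.80 × 3.0332 = 5.2288 mm/d
ETc = Kc × ET₀ = 1.20 × 5.2288 = 6.2746 mm/d
Over 28 days: 6.2746 × 28 = 175.689 mm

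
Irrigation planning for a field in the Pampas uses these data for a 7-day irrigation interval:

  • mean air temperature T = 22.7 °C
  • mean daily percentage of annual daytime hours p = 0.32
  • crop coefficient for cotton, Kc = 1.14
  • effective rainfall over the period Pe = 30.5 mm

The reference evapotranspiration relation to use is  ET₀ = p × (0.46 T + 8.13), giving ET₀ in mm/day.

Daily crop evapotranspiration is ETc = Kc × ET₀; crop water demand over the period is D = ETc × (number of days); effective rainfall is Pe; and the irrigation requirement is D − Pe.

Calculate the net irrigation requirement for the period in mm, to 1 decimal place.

16.9 mm

ET₀ = 0.32 × (0.46 × 22.7 + 8.13) = 0.32 × 18.572 = 5.9430 mm/d
ETc = Kc × ET₀ = 1.14 × 5.9430 = 6.7750 mm/d
Crop demand D = ETc × 7 d = 6.7750 × 7 = 47.425 mm
D − Pe = 47.425 − 30.5 = 16.925 mm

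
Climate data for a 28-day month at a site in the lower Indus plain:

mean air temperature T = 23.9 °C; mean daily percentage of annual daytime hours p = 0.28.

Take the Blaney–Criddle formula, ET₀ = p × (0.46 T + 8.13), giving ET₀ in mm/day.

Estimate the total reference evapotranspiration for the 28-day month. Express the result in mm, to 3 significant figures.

ET₀ = 0.28 × (0.46 × 23.9 + 8.13) = 0.28 × 19.124 = 5.3547 mm/d
Monthly total = 5.3547 × 28 = 149.932 mm

150 mm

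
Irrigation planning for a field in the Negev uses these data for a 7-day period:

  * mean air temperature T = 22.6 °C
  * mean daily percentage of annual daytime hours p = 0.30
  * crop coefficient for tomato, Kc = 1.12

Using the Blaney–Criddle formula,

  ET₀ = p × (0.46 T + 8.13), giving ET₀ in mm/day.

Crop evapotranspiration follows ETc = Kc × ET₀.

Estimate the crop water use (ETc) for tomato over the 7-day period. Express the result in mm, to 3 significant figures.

ET₀ = 0.30 × (0.46 × 22.6 + 8.13) = 0.30 × 18.526 = 5.5578 mm/d
ETc = Kc × ET₀ = 1.12 × 5.5578 = 6.2247 mm/d
Over 7 days: 6.2247 × 7 = 43.573 mm

43.6 mm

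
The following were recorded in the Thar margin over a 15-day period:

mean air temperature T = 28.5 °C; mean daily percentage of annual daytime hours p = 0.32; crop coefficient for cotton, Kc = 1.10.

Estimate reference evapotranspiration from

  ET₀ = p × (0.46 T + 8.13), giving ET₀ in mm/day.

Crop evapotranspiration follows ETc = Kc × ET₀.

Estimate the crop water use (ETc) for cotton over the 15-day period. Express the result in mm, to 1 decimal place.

ET₀ = 0.32 × (0.46 × 28.5 + 8.13) = 0.32 × 21.240 = 6.7968 mm/d
ETc = Kc × ET₀ = 1.10 × 6.7968 = 7.4765 mm/d
Over 15 days: 7.4765 × 15 = 112.148 mm

112.1 mm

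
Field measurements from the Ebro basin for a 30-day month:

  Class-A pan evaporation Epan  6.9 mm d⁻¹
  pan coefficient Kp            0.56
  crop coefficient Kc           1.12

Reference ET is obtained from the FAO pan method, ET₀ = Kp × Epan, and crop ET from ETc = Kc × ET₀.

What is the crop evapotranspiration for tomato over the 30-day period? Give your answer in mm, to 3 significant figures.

130 mm

ET₀ = 0.56 × 6.9 = 3.8640 mm/d
ETc = Kc × ET₀ = 1.12 × 3.8640 = 4.3277 mm/d
Over 30 days: 4.3277 × 30 = 129.831 mm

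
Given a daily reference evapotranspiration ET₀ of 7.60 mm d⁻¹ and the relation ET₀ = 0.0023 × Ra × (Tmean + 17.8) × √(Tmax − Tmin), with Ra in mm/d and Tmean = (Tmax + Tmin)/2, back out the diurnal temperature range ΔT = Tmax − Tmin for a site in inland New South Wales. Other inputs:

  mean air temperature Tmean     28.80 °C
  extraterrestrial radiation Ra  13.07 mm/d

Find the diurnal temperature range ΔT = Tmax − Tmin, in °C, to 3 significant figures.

29.4 °C

√ΔT = ET₀ / [0.0023 × Ra × (Tmean+17.8)] = 7.60 / (0.0023 × 13.07 × 46.60) = 5.4253
ΔT = 5.4253² = 29.434 °C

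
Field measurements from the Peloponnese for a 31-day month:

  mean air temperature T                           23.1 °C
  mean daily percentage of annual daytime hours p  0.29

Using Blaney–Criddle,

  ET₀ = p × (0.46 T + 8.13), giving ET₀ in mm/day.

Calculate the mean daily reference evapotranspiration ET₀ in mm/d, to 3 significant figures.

5.44 mm/d

ET₀ = 0.29 × (0.46 × 23.1 + 8.13) = 0.29 × 18.756 = 5.4392 mm/d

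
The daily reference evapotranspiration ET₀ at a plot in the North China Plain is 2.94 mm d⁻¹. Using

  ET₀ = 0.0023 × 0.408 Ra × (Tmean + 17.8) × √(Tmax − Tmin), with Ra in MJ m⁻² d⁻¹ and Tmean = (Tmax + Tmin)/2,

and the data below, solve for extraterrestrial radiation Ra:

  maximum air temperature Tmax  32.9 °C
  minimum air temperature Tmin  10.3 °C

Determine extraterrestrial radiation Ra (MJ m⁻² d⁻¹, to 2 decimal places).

Tmean = (32.9+10.3)/2 = 21.60 °C; ΔT = 22.6
Ra = ET₀ / [0.0023 × 0.408 × (Tmean+17.8) × √ΔT]
   = 2.94 / (0.0023 × 0.408 × 39.40 × 4.7539) = 16.727 MJ m⁻² d⁻¹

16.73 MJ m⁻² d⁻¹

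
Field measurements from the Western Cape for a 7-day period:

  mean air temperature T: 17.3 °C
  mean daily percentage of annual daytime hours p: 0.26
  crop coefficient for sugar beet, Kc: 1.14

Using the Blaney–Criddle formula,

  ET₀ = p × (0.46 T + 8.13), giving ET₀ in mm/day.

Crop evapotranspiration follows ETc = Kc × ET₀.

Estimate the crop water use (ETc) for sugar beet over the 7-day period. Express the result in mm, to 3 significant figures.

33.4 mm

ET₀ = 0.26 × (0.46 × 17.3 + 8.13) = 0.26 × 16.088 = 4.1829 mm/d
ETc = Kc × ET₀ = 1.14 × 4.1829 = 4.7685 mm/d
Over 7 days: 4.7685 × 7 = 33.380 mm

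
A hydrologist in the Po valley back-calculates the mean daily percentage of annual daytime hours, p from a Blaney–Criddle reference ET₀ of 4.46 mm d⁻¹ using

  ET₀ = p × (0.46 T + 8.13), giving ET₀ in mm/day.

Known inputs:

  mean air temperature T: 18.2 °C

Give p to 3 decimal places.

p = ET₀ / (0.46 T + 8.13) = 4.46 / (0.46 × 18.2 + 8.13) = 4.46 / 16.502 = 0.2703

0.270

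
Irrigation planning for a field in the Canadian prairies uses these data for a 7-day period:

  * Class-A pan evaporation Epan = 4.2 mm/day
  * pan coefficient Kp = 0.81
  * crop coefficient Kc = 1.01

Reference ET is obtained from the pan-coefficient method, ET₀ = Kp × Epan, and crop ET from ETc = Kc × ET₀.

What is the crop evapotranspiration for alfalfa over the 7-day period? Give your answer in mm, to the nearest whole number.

ET₀ = 0.81 × 4.2 = 3.4020 mm/d
ETc = Kc × ET₀ = 1.01 × 3.4020 = 3.4360 mm/d
Over 7 days: 3.4360 × 7 = 24.052 mm

24 mm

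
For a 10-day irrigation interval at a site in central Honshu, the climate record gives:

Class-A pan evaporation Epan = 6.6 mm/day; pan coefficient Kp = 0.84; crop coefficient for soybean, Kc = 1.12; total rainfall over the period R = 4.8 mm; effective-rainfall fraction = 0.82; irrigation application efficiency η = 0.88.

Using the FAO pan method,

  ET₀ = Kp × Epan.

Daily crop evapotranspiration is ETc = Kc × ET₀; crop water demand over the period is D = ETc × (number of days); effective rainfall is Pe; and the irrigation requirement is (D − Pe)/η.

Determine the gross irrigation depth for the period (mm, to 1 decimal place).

ET₀ = 0.84 × 6.6 = 5.5440 mm/d
ETc = Kc × ET₀ = 1.12 × 5.5440 = 6.2093 mm/d
Crop demand D = ETc × 10 d = 6.2093 × 10 = 62.093 mm
Pe = 0.82 × 4.8 = 3.936 mm
D − Pe = 62.093 − 3.936 = 58.157 mm
Gross irrigation = 58.157 / 0.88 = 66.088 mm

66.1 mm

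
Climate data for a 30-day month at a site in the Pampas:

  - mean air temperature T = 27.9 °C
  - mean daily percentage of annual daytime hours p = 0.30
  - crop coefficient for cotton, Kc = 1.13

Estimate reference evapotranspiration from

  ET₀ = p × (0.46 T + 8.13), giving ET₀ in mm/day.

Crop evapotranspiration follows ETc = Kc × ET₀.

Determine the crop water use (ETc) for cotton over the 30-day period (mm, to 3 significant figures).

213 mm

ET₀ = 0.30 × (0.46 × 27.9 + 8.13) = 0.30 × 20.964 = 6.2892 mm/d
ETc = Kc × ET₀ = 1.13 × 6.2892 = 7.1068 mm/d
Over 30 days: 7.1068 × 30 = 213.204 mm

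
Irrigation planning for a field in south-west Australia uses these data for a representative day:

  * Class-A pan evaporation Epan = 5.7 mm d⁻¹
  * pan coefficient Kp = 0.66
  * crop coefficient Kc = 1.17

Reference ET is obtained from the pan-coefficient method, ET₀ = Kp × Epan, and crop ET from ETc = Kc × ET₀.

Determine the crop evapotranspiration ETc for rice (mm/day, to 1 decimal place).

ET₀ = 0.66 × 5.7 = 3.7620 mm/d
ETc = Kc × ET₀ = 1.17 × 3.7620 = 4.4015 mm/d

4.4 mm/day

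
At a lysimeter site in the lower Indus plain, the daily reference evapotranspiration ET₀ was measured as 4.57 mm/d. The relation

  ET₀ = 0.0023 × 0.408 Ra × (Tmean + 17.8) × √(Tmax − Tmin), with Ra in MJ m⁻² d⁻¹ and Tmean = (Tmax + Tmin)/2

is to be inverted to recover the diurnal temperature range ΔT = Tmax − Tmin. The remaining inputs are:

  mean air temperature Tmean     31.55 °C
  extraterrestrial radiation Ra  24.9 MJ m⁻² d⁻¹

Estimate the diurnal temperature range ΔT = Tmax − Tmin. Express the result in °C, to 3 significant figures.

√ΔT = ET₀ / [0.0023 × 0.408 × Ra × (Tmean+17.8)] = 4.57 / (0.0023 × 10.1592 × 49.35) = 3.9632
ΔT = 3.9632² = 15.707 °C

15.7 °C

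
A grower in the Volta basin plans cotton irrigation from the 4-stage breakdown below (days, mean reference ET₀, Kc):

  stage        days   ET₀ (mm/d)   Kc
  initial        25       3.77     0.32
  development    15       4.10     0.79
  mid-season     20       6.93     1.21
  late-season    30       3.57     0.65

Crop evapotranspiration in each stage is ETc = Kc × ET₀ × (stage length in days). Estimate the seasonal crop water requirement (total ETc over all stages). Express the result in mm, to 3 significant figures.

initial: 0.32 × 3.77 × 25 = 30.16 mm
development: 0.79 × 4.10 × 15 = 48.59 mm
mid-season: 1.21 × 6.93 × 20 = 167.71 mm
late-season: 0.65 × 3.57 × 30 = 69.62 mm
Seasonal total = 316.08 mm

316 mm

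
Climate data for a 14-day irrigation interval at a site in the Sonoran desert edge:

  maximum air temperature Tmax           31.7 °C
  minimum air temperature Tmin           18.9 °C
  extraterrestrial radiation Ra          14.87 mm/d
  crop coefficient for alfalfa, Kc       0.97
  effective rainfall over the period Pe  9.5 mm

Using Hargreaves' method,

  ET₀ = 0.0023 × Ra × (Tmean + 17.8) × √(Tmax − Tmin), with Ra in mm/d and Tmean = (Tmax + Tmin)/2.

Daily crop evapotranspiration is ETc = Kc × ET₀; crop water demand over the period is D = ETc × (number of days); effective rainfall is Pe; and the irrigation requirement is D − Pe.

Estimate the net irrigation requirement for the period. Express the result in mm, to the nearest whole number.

Tmean = (31.7 + 18.9)/2 = 25.30 °C
ET₀ = 0.0023 × 14.87 × (25.30 + 17.8) × √12.8 = 0.0023 × 14.87 × 43.10 × 3.5777 = 5.2738 mm/d
ETc = Kc × ET₀ = 0.97 × 5.2738 = 5.1156 mm/d
Crop demand D = ETc × 14 d = 5.1156 × 14 = 71.618 mm
D − Pe = 71.618 − 9.5 = 62.118 mm

62 mm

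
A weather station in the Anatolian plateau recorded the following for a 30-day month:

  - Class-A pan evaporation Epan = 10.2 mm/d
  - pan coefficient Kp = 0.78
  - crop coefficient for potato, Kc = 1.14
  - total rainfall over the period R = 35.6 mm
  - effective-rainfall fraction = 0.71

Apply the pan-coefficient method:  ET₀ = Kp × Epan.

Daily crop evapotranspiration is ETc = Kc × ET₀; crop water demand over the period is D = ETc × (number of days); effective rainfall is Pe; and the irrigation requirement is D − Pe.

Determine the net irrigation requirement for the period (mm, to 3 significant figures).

ET₀ = 0.78 × 10.2 = 7.9560 mm/d
ETc = Kc × ET₀ = 1.14 × 7.9560 = 9.0698 mm/d
Crop demand D = ETc × 30 d = 9.0698 × 30 = 272.094 mm
Pe = 0.71 × 35.6 = 25.276 mm
D − Pe = 272.094 − 25.276 = 246.818 mm

247 mm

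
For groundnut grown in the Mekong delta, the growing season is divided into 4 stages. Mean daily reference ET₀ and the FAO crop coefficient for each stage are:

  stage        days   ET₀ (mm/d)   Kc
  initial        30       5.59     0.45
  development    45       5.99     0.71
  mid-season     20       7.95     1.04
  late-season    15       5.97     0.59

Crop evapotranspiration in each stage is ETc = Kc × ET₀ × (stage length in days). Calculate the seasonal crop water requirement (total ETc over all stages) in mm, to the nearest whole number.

485 mm

initial: 0.45 × 5.59 × 30 = 75.47 mm
development: 0.71 × 5.99 × 45 = 191.38 mm
mid-season: 1.04 × 7.95 × 20 = 165.36 mm
late-season: 0.59 × 5.97 × 15 = 52.83 mm
Seasonal total = 485.04 mm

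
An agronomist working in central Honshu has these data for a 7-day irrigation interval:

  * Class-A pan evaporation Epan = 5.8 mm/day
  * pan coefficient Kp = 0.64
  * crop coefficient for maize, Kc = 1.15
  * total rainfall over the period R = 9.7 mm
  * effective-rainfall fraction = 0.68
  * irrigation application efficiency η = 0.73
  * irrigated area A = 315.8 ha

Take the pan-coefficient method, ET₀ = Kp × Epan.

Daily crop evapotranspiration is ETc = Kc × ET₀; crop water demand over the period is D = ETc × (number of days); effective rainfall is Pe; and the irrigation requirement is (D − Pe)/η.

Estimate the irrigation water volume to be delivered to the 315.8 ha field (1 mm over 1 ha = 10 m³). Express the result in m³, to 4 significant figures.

ET₀ = 0.64 × 5.8 = 3.7120 mm/d
ETc = Kc × ET₀ = 1.15 × 3.7120 = 4.2688 mm/d
Crop demand D = ETc × 7 d = 4.2688 × 7 = 29.882 mm
Pe = 0.68 × 9.7 = 6.596 mm
D − Pe = 29.882 − 6.596 = 23.286 mm
Gross irrigation = 23.286 / 0.73 = 31.899 mm
Volume = 31.899 mm × 315.8 ha × 10 = 100737.0 m³

100700 m³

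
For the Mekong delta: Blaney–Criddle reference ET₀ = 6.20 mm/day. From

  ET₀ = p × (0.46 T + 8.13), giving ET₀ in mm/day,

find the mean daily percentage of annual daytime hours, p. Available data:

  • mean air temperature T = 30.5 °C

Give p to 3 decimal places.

p = ET₀ / (0.46 T + 8.13) = 6.20 / (0.46 × 30.5 + 8.13) = 6.20 / 22.160 = 0.2798

0.280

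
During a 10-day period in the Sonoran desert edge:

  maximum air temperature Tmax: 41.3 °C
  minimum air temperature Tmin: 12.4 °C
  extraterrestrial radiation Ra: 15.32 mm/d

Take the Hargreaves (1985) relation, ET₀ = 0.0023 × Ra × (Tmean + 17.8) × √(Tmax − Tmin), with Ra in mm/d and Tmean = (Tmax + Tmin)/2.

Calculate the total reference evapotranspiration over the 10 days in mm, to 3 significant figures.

84.6 mm

Tmean = (41.3 + 12.4)/2 = 26.85 °C
ET₀ = 0.0023 × 15.32 × (26.85 + 17.8) × √28.9 = 0.0023 × 15.32 × 44.65 × 5.3759 = 8.4578 mm/d
Over 10 days: 8.4578 × 10 = 84.578 mm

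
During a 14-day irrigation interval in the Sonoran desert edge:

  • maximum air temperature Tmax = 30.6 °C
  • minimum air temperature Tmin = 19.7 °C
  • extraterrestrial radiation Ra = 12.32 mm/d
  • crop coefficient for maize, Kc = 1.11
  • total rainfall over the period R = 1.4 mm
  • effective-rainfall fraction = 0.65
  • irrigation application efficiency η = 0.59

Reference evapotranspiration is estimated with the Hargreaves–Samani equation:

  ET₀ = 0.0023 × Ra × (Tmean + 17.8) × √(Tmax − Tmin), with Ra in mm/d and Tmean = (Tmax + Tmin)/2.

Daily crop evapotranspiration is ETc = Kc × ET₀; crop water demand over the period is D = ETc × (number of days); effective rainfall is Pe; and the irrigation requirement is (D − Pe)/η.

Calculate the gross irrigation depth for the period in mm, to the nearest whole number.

104 mm

Tmean = (30.6 + 19.7)/2 = 25.15 °C
ET₀ = 0.0023 × 12.32 × (25.15 + 17.8) × √10.9 = 0.0023 × 12.32 × 42.95 × 3.3015 = 4.0180 mm/d
ETc = Kc × ET₀ = 1.11 × 4.0180 = 4.4600 mm/d
Crop demand D = ETc × 14 d = 4.4600 × 14 = 62.440 mm
Pe = 0.65 × 1.4 = 0.910 mm
D − Pe = 62.440 − 0.910 = 61.530 mm
Gross irrigation = 61.530 / 0.59 = 104.288 mm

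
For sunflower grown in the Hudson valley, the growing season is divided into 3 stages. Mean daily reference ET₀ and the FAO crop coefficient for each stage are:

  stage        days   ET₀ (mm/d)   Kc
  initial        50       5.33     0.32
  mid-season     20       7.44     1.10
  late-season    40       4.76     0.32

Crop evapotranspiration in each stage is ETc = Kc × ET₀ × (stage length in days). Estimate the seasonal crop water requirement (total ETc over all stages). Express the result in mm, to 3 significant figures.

310 mm

initial: 0.32 × 5.33 × 50 = 85.28 mm
mid-season: 1.10 × 7.44 × 20 = 163.68 mm
late-season: 0.32 × 4.76 × 40 = 60.93 mm
Seasonal total = 309.89 mm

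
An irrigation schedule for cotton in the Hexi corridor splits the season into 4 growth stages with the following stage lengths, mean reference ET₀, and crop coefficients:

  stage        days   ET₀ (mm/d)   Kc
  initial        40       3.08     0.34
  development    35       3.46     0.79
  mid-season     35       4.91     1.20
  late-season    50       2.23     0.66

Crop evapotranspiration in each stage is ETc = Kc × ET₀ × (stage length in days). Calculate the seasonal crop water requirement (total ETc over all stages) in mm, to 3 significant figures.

initial: 0.34 × 3.08 × 40 = 41.89 mm
development: 0.79 × 3.46 × 35 = 95.67 mm
mid-season: 1.20 × 4.91 × 35 = 206.22 mm
late-season: 0.66 × 2.23 × 50 = 73.59 mm
Seasonal total = 417.37 mm

417 mm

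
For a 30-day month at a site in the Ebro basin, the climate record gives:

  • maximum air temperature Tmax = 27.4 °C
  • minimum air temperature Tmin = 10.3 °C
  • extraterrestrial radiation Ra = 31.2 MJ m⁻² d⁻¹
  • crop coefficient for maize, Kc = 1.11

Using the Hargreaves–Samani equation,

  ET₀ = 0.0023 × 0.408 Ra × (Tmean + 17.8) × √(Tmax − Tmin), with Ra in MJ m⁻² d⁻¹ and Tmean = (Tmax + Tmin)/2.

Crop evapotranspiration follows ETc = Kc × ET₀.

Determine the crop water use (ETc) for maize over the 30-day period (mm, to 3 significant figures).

Tmean = (27.4 + 10.3)/2 = 18.85 °C
0.408 Ra = 0.408 × 31.2 = 12.7296 mm/d equivalent
ET₀ = 0.0023 × 12.7296 × (18.85 + 17.8) × √17.1 = 0.0023 × 12.7296 × 36.65 × 4.1352 = 4.4372 mm/d
ETc = Kc × ET₀ = 1.11 × 4.4372 = 4.9253 mm/d
Over 30 days: 4.9253 × 30 = 147.759 mm

148 mm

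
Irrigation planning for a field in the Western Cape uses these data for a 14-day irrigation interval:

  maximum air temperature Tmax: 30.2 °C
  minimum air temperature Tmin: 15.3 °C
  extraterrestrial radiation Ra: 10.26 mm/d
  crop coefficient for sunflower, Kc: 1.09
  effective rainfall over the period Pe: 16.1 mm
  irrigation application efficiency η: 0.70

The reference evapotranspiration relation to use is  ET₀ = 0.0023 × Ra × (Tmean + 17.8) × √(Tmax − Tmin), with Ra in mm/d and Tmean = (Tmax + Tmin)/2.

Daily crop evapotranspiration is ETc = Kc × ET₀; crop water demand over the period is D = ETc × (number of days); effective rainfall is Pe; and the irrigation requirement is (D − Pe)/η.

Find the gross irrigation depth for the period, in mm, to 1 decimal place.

Tmean = (30.2 + 15.3)/2 = 22.75 °C
ET₀ = 0.0023 × 10.26 × (22.75 + 17.8) × √14.9 = 0.0023 × 10.26 × 40.55 × 3.8601 = 3.6937 mm/d
ETc = Kc × ET₀ = 1.09 × 3.6937 = 4.0261 mm/d
Crop demand D = ETc × 14 d = 4.0261 × 14 = 56.365 mm
D − Pe = 56.365 − 16.1 = 40.265 mm
Gross irrigation = 40.265 / 0.70 = 57.521 mm

57.5 mm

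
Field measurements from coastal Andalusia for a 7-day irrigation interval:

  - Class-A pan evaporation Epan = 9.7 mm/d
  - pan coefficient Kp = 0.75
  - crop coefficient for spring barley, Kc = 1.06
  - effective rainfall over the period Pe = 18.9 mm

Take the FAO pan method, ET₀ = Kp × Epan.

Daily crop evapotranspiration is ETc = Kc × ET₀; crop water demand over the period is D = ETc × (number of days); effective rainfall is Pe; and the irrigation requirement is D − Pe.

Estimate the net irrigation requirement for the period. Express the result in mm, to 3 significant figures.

35.1 mm

ET₀ = 0.75 × 9.7 = 7.2750 mm/d
ETc = Kc × ET₀ = 1.06 × 7.2750 = 7.7115 mm/d
Crop demand D = ETc × 7 d = 7.7115 × 7 = 53.981 mm
D − Pe = 53.981 − 18.9 = 35.081 mm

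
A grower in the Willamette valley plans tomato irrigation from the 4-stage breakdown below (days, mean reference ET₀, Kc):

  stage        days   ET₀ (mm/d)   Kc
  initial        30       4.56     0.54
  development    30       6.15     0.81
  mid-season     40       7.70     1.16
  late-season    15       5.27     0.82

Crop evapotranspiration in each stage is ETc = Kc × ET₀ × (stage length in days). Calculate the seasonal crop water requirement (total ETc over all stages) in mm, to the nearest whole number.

initial: 0.54 × 4.56 × 30 = 73.87 mm
development: 0.81 × 6.15 × 30 = 149.45 mm
mid-season: 1.16 × 7.70 × 40 = 357.28 mm
late-season: 0.82 × 5.27 × 15 = 64.82 mm
Seasonal total = 645.42 mm

645 mm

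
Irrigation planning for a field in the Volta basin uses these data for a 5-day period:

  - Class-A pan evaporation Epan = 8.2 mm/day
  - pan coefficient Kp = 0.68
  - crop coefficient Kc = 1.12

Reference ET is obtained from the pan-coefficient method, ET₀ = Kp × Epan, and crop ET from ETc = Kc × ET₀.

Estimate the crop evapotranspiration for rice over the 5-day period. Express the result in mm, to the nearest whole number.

31 mm

ET₀ = 0.68 × 8.2 = 5.5760 mm/d
ETc = Kc × ET₀ = 1.12 × 5.5760 = 6.2451 mm/d
Over 5 days: 6.2451 × 5 = 31.226 mm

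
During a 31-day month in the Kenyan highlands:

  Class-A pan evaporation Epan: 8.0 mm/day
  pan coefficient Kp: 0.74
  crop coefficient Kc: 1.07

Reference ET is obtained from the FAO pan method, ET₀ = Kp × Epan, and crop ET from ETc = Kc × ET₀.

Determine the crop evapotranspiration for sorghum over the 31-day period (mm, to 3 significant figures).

196 mm

ET₀ = 0.74 × 8.0 = 5.9200 mm/d
ETc = Kc × ET₀ = 1.07 × 5.9200 = 6.3344 mm/d
Over 31 days: 6.3344 × 31 = 196.366 mm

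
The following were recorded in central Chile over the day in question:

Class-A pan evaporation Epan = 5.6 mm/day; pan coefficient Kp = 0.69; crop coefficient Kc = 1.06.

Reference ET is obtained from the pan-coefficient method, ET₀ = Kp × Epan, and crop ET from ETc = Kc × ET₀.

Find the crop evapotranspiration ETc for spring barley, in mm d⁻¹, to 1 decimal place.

4.1 mm d⁻¹

ET₀ = 0.69 × 5.6 = 3.8640 mm/d
ETc = Kc × ET₀ = 1.06 × 3.8640 = 4.0958 mm/d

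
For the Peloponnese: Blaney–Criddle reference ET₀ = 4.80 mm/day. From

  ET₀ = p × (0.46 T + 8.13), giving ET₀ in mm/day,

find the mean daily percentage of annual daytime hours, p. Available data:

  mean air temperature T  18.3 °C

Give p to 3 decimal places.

0.290

p = ET₀ / (0.46 T + 8.13) = 4.80 / (0.46 × 18.3 + 8.13) = 4.80 / 16.548 = 0.2901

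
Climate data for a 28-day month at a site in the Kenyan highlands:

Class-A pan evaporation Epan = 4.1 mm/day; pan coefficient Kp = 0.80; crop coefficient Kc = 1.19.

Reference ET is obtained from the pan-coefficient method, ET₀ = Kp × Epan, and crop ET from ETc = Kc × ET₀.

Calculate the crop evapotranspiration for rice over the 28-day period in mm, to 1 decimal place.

ET₀ = 0.80 × 4.1 = 3.2800 mm/d
ETc = Kc × ET₀ = 1.19 × 3.2800 = 3.9032 mm/d
Over 28 days: 3.9032 × 28 = 109.290 mm

109.3 mm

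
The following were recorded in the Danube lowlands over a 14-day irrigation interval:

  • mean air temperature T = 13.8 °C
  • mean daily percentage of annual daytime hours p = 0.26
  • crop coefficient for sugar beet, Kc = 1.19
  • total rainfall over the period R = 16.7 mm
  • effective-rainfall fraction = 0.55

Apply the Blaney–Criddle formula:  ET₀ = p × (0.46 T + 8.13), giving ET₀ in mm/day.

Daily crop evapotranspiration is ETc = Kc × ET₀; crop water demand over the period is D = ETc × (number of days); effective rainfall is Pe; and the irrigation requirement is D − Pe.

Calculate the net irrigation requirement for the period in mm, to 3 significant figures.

ET₀ = 0.26 × (0.46 × 13.8 + 8.13) = 0.26 × 14.478 = 3.7643 mm/d
ETc = Kc × ET₀ = 1.19 × 3.7643 = 4.4795 mm/d
Crop demand D = ETc × 14 d = 4.4795 × 14 = 62.713 mm
Pe = 0.55 × 16.7 = 9.185 mm
D − Pe = 62.713 − 9.185 = 53.528 mm

53.5 mm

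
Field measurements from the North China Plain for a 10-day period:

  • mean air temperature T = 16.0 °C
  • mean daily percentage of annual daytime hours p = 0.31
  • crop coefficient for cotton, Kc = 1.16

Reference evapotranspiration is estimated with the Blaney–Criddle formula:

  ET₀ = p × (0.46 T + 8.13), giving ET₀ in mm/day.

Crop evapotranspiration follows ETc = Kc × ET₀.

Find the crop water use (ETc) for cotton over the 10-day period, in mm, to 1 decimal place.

55.7 mm

ET₀ = 0.31 × (0.46 × 16.0 + 8.13) = 0.31 × 15.490 = 4.8019 mm/d
ETc = Kc × ET₀ = 1.16 × 4.8019 = 5.5702 mm/d
Over 10 days: 5.5702 × 10 = 55.702 mm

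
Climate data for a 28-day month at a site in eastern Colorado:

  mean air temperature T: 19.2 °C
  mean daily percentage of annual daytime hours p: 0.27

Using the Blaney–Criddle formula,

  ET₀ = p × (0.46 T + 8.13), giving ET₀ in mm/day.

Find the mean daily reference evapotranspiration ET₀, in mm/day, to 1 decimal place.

4.6 mm/day

ET₀ = 0.27 × (0.46 × 19.2 + 8.13) = 0.27 × 16.962 = 4.5797 mm/d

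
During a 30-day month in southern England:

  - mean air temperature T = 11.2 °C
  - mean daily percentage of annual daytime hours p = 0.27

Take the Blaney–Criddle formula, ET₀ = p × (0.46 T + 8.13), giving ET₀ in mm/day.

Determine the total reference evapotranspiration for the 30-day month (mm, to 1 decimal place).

107.6 mm

ET₀ = 0.27 × (0.46 × 11.2 + 8.13) = 0.27 × 13.282 = 3.5861 mm/d
Monthly total = 3.5861 × 30 = 107.583 mm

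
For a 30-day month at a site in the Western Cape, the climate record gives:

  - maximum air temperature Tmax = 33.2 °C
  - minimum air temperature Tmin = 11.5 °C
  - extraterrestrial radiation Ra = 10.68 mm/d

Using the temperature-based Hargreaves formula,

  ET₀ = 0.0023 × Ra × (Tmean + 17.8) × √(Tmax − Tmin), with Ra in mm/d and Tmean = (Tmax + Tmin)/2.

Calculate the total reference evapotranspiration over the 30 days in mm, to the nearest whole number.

Tmean = (33.2 + 11.5)/2 = 22.35 °C
ET₀ = 0.0023 × 10.68 × (22.35 + 17.8) × √21.7 = 0.0023 × 10.68 × 40.15 × 4.6583 = 4.5942 mm/d
Over 30 days: 4.5942 × 30 = 137.826 mm

138 mm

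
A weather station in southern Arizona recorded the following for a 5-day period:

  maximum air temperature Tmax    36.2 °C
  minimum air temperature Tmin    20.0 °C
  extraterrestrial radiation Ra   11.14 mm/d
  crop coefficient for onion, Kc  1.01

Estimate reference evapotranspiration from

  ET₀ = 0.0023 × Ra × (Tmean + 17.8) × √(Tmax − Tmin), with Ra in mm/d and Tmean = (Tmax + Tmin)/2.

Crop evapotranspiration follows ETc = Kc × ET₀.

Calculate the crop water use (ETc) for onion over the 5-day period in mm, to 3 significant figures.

23.9 mm

Tmean = (36.2 + 20.0)/2 = 28.10 °C
ET₀ = 0.0023 × 11.14 × (28.10 + 17.8) × √16.2 = 0.0023 × 11.14 × 45.90 × 4.0249 = 4.7335 mm/d
ETc = Kc × ET₀ = 1.01 × 4.7335 = 4.7808 mm/d
Over 5 days: 4.7808 × 5 = 23.904 mm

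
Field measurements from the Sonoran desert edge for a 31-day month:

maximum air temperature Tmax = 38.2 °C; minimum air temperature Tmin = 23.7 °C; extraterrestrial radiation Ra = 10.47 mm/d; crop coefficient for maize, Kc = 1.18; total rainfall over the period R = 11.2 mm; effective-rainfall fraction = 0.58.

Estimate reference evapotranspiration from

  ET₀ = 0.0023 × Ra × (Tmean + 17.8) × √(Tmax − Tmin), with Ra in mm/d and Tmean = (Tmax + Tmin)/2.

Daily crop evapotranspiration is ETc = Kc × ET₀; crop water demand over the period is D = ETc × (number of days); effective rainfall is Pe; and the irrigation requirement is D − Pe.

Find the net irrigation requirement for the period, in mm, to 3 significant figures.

Tmean = (38.2 + 23.7)/2 = 30.95 °C
ET₀ = 0.0023 × 10.47 × (30.95 + 17.8) × √14.5 = 0.0023 × 10.47 × 48.75 × 3.8079 = 4.4703 mm/d
ETc = Kc × ET₀ = 1.18 × 4.4703 = 5.2750 mm/d
Crop demand D = ETc × 31 d = 5.2750 × 31 = 163.525 mm
Pe = 0.58 × 11.2 = 6.496 mm
D − Pe = 163.525 − 6.496 = 157.029 mm

157 mm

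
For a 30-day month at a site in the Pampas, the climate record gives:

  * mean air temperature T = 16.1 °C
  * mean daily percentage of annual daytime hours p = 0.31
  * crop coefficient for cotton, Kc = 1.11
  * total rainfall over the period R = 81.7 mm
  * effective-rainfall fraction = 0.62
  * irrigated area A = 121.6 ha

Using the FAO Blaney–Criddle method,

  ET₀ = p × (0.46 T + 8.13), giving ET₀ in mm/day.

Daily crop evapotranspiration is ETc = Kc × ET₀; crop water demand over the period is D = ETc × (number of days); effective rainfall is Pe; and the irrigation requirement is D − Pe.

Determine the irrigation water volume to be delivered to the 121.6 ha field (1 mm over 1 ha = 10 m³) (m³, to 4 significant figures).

ET₀ = 0.31 × (0.46 × 16.1 + 8.13) = 0.31 × 15.536 = 4.8162 mm/d
ETc = Kc × ET₀ = 1.11 × 4.8162 = 5.3460 mm/d
Crop demand D = ETc × 30 d = 5.3460 × 30 = 160.380 mm
Pe = 0.62 × 81.7 = 50.654 mm
D − Pe = 160.380 − 50.654 = 109.726 mm
Volume = 109.726 mm × 121.6 ha × 10 = 133426.8 m³

133400 m³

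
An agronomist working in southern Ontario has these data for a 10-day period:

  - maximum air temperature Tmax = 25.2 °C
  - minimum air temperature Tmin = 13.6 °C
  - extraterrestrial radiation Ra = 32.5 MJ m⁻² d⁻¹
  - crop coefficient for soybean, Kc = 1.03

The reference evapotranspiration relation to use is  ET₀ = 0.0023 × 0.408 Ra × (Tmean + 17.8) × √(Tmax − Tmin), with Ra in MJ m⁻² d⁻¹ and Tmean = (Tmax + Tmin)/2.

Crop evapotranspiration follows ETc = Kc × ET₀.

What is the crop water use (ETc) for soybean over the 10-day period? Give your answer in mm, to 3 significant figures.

Tmean = (25.2 + 13.6)/2 = 19.40 °C
0.408 Ra = 0.408 × 32.5 = 13.2600 mm/d equivalent
ET₀ = 0.0023 × 13.2600 × (19.40 + 17.8) × √11.6 = 0.0023 × 13.2600 × 37.20 × 3.4059 = 3.8641 mm/d
ETc = Kc × ET₀ = 1.03 × 3.8641 = 3.9800 mm/d
Over 10 days: 3.9800 × 10 = 39.800 mm

39.8 mm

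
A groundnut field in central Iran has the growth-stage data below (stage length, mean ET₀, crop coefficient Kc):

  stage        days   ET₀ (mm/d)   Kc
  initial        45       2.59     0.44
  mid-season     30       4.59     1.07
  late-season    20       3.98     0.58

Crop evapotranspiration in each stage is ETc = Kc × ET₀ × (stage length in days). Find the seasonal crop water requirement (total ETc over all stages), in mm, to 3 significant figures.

initial: 0.44 × 2.59 × 45 = 51.28 mm
mid-season: 1.07 × 4.59 × 30 = 147.34 mm
late-season: 0.58 × 3.98 × 20 = 46.17 mm
Seasonal total = 244.79 mm

245 mm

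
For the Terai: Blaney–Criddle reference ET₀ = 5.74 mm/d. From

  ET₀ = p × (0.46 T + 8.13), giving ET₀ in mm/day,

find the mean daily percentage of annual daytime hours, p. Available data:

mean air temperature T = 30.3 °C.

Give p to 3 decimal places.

p = ET₀ / (0.46 T + 8.13) = 5.74 / (0.46 × 30.3 + 8.13) = 5.74 / 22.068 = 0.2601

0.260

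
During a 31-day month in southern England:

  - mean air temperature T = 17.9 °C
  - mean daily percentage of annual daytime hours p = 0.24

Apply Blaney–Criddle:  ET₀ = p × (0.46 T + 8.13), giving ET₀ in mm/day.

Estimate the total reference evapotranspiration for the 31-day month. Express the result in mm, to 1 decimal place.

121.7 mm

ET₀ = 0.24 × (0.46 × 17.9 + 8.13) = 0.24 × 16.364 = 3.9274 mm/d
Monthly total = 3.9274 × 31 = 121.749 mm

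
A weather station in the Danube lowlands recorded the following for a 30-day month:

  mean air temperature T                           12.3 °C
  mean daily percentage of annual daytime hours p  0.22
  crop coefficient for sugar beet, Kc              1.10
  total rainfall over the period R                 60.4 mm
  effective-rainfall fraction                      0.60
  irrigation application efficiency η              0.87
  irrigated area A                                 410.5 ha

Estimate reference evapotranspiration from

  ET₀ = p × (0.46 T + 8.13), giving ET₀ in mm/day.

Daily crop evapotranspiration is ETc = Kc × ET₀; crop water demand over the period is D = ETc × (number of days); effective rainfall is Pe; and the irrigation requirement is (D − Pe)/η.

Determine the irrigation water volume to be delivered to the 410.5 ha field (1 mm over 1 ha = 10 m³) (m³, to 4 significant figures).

ET₀ = 0.22 × (0.46 × 12.3 + 8.13) = 0.22 × 13.788 = 3.0334 mm/d
ETc = Kc × ET₀ = 1.10 × 3.0334 = 3.3367 mm/d
Crop demand D = ETc × 30 d = 3.3367 × 30 = 100.101 mm
Pe = 0.60 × 60.4 = 36.240 mm
D − Pe = 100.101 − 36.240 = 63.861 mm
Gross irrigation = 63.861 / 0.87 = 73.403 mm
Volume = 73.403 mm × 410.5 ha × 10 = 301319.3 m³

301300 m³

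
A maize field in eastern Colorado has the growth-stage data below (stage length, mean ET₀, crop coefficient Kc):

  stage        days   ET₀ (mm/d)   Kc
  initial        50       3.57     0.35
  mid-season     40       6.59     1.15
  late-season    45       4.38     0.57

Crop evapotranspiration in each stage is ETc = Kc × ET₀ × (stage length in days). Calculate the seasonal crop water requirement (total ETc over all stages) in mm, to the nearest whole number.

initial: 0.35 × 3.57 × 50 = 62.48 mm
mid-season: 1.15 × 6.59 × 40 = 303.14 mm
late-season: 0.57 × 4.38 × 45 = 112.35 mm
Seasonal total = 477.97 mm

478 mm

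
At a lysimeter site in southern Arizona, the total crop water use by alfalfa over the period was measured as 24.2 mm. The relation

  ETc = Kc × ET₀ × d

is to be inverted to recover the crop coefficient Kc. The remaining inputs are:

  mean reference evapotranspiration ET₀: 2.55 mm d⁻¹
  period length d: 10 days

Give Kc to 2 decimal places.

0.95

ETc = Kc × ET₀ × d  ⇒  Kc = ETc / (ET₀ × d)
Kc = 24.2 / (2.55 × 10) = 24.2 / 25.50 = 0.9490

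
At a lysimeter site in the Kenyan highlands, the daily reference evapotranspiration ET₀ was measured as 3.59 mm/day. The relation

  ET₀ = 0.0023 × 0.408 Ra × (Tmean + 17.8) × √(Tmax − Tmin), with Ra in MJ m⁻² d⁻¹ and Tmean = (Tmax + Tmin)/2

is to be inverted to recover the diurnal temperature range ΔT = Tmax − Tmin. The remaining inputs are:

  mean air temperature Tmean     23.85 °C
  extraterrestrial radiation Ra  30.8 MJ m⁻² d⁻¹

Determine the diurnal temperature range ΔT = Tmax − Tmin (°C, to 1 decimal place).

8.9 °C

√ΔT = ET₀ / [0.0023 × 0.408 × Ra × (Tmean+17.8)] = 3.59 / (0.0023 × 12.5664 × 41.65) = 2.9822
ΔT = 2.9822² = 8.894 °C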